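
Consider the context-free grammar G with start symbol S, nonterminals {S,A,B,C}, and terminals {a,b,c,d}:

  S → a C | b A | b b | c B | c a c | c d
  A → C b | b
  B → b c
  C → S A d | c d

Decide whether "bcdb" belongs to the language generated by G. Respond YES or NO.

CNF form of G:
  S -> T0 A | T0 T0 | T1 B | T1 T2 | T1 X5 | T3 C
  A -> C T0 | b
  B -> T0 T1
  C -> S X4 | T1 T2
  T0 -> b
  T1 -> c
  T2 -> d
  T3 -> a
  X4 -> A T2
  X5 -> T3 T1

Fill CYK table bottom-up:
  [0..0]={A,T0}  "b"  orig:{A}
  [1..1]={T1}  "c"  orig:{}
  [2..2]={T2}  "d"  orig:{}
  [3..3]={A,T0}  "b"  orig:{A}
  [0..1]={B}  "bc"
  [1..2]={C,S}  "cd"
  [2..3]=∅  "db"
  [0..2]=∅  "bcd"
  [1..3]={A}  "cdb"
  [0..3]={S}  "bcdb"

S ∈ T[0,3] ⇒ YES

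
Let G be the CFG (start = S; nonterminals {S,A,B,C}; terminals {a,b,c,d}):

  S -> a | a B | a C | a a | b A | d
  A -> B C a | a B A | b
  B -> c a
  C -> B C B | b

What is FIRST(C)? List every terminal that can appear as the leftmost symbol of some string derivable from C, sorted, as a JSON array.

Compute FIRST by fixpoint:
[1]
  A via A→a B A: +{a}
  A via A→b: +{b}
  B via B→c a: +{c}
  C via C→B C B: +{c}
  C via C→b: +{b}
  S via S→a: +{a}
  S via S→b A: +{b}
  S via S→d: +{d}
  FIRST(S)={a,b,d}  FIRST(A)={a,b}  FIRST(B)={c}  FIRST(C)={b,c}
[2]
  A via A→B C a: +{c}
  FIRST(S)={a,b,d}  FIRST(A)={a,b,c}  FIRST(B)={c}  FIRST(C)={b,c}
[3] (no change)
  FIRST(S)={a,b,d}  FIRST(A)={a,b,c}  FIRST(B)={c}  FIRST(C)={b,c}

FIRST(C) = ["b", "c"]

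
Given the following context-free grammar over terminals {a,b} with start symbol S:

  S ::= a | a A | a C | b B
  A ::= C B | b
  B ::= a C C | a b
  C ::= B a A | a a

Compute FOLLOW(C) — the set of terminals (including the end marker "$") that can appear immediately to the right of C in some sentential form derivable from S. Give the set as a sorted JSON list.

Compute FIRST by fixpoint:
[1]
  A via A→b: +{b}
  B via B→a C C: +{a}
  C via C→B a A: +{a}
  S via S→a: +{a}
  S via S→b B: +{b}
  S: {a,b}  A: {b}  B: {a}  C: {a}
[2]
  A via A→C B: +{a}
  S: {a,b}  A: {a,b}  B: {a}  C: {a}
[3] — fixpoint
  S: {a,b}  A: {a,b}  B: {a}  C: {a}

FOLLOW sets:
FOLLOW(S) := {$}
[1]
  A→C B: FOLLOW(C) ⊇ FIRST(B) = {a}; new: +{a}
  C→B a A: FOLLOW(B) ⊇ FIRST(a) = {a}; new: +{a}
  C→B a A: FOLLOW(A) ⊇ FOLLOW(C) ⊇ {a}; new: +{a}
  S→a A: FOLLOW(A) ⊇ FOLLOW(S) ⊇ {$}; new: +{$}
  S→a C: FOLLOW(C) ⊇ FOLLOW(S) ⊇ {$}; new: +{$}
  S→b B: FOLLOW(B) ⊇ FOLLOW(S) ⊇ {$}; new: +{$}
  FOLLOW(S)={$}  FOLLOW(A)={$,a}  FOLLOW(B)={$,a}  FOLLOW(C)={$,a}
[2] done
  FOLLOW(S)={$}  FOLLOW(A)={$,a}  FOLLOW(B)={$,a}  FOLLOW(C)={$,a}

FOLLOW(C) = ["$", "a"]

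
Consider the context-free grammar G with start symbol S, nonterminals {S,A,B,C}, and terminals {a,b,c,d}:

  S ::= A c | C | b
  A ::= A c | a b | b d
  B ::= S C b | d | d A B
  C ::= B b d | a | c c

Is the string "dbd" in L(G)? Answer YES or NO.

CNF form of G:
  S -> A T0 | B X7 | T0 T0 | a | b
  A -> A T0 | T1 T2 | T2 T3
  B -> S X4 | T3 X5 | d
  C -> B X6 | T0 T0 | a
  T0 -> c
  T1 -> a
  T2 -> b
  T3 -> d
  X4 -> C T2
  X5 -> A B
  X6 -> T2 T3
  X7 -> T2 T3

Fill CYK table bottom-up:
  cell(0,0) d: {B,T3}  orig:{B}
  cell(1,1) b: {S,T2}  orig:{S}
  cell(2,2) d: {B,T3}  orig:{B}
  cell(0,1) db: ∅
  cell(1,2) bd: {A,X6,X7}  orig:{A}
  cell(0,2) dbd: {C,S}

S ∈ T[0,2] ⇒ YES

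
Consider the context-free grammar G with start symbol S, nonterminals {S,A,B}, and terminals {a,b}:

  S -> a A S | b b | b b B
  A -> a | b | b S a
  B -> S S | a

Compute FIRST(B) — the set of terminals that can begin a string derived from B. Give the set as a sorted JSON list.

FIRST sets, iterate to fixpoint:
pass 1:
  A via A→a: +{a}
  A via A→b: +{b}
  B via B→a: +{a}
  S via S→a A S: +{a}
  S via S→b b: +{b}
  S: {a,b}  A: {a,b}  B: {a}
pass 2:
  B via B→S S: +{b}
  S: {a,b}  A: {a,b}  B: {a,b}
pass 3: — fixpoint
  S: {a,b}  A: {a,b}  B: {a,b}

FIRST(B) = ["a", "b"]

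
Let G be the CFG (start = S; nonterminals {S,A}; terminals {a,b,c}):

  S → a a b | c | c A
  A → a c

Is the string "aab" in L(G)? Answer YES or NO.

Convert to CNF:
  S -> T0 X3 | T1 A | c
  A -> T0 T1
  T0 -> a
  T1 -> c
  T2 -> b
  X3 -> T0 T2

CYK fill:
  cell(0,0) a: {T0}  orig:{}
  cell(1,1) a: {T0}  orig:{}
  cell(2,2) b: {T2}  orig:{}
  cell(0,1) aa: ∅
  cell(1,2) ab: {X3}  orig:{}
  cell(0,2) aab: {S}

S ∈ T[0,2] ⇒ YES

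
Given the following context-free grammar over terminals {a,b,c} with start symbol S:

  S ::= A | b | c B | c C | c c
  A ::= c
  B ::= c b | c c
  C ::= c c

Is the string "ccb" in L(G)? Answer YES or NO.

CNF form of G:
  S -> T0 B | T0 C | T0 T0 | b | c
  A -> c
  B -> T0 T0 | T0 T1
  C -> T0 T0
  T0 -> c
  T1 -> b

CYK fill:
  T[0,0] 'c' = {A,S,T0}  orig:{A,S}
  T[1,1] 'c' = {A,S,T0}  orig:{A,S}
  T[2,2] 'b' = {S,T1}  orig:{S}
  T[0,1] 'cc' = {B,C,S}
  T[1,2] 'cb' = {B}
  T[0,2] 'ccb' = {S}

S ∈ T[0,2] ⇒ YES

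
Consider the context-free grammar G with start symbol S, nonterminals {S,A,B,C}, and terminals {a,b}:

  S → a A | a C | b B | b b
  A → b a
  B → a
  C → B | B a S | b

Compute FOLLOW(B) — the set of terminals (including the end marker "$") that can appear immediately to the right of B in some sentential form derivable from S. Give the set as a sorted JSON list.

FIRST sets, iterate to fixpoint:
[1]
  A via A→b a: +{b}
  B via B→a: +{a}
  C via C→B: +{a}
  C via C→b: +{b}
  S via S→a A: +{a}
  S via S→b B: +{b}
  FIRST(S)={a,b}  FIRST(A)={b}  FIRST(B)={a}  FIRST(C)={a,b}
[2] (stable)
  FIRST(S)={a,b}  FIRST(A)={b}  FIRST(B)={a}  FIRST(C)={a,b}

FOLLOW iteration:
seed FOLLOW(S) with $
pass 1:
  C→B a S: FOLLOW(B) ⊇ FIRST(a) = {a}; new: +{a}
  S→a A: FOLLOW(A) ⊇ FOLLOW(S) ⊇ {$}; new: +{$}
  S→a C: FOLLOW(C) ⊇ FOLLOW(S) ⊇ {$}; new: +{$}
  S→b B: FOLLOW(B) ⊇ FOLLOW(S) ⊇ {$}; new: +{$}
  FOLLOW[S]={$}  FOLLOW[A]={$}  FOLLOW[B]={$,a}  FOLLOW[C]={$}
pass 2: — fixpoint
  FOLLOW[S]={$}  FOLLOW[A]={$}  FOLLOW[B]={$,a}  FOLLOW[C]={$}

FOLLOW(B) = ["$", "a"]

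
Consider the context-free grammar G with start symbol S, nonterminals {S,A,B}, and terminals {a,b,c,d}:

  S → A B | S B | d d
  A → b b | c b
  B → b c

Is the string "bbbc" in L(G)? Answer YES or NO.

Convert to CNF:
  S -> A B | S B | T2 T2
  A -> T0 T0 | T1 T0
  B -> T0 T1
  T0 -> b
  T1 -> c
  T2 -> d

CYK table (by increasing span):
  [0..0]={T0}  "b"  orig:{}
  [1..1]={T0}  "b"  orig:{}
  [2..2]={T0}  "b"  orig:{}
  [3..3]={T1}  "c"  orig:{}
  [0..1]={A}  "bb"
  [1..2]={A}  "bb"
  [2..3]={B}  "bc"
  [0..2]=∅  "bbb"
  [1..3]=∅  "bbc"
  [0..3]={S}  "bbbc"

S ∈ T[0,3] ⇒ YES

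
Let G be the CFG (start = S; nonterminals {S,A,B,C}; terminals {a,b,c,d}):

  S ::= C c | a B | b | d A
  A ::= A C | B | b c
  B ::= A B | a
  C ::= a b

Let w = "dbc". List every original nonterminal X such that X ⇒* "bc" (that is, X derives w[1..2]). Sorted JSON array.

CNF form of G:
  S -> C T1 | T2 B | T3 A | b
  A -> A B | A C | T0 T1 | a
  B -> A B | a
  C -> T2 T0
  T0 -> b
  T1 -> c
  T2 -> a
  T3 -> d

CYK fill (cells [i..j] with 1 ≤ i ≤ j ≤ 2 only):
  cell(1,1) b: {S,T0}  orig:{S}
  cell(2,2) c: {T1}  orig:{}
  cell(1,2) bc: {A}

Original NTs in T[1,2] deriving "bc": ["A"]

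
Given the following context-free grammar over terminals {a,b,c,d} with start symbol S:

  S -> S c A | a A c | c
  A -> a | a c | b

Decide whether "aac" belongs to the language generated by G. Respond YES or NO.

CNF form of G:
  S -> S X2 | T0 X3 | c
  A -> T0 T1 | a | b
  T0 -> a
  T1 -> c
  X2 -> T1 A
  X3 -> A T1

Fill CYK table bottom-up:
  cell(0,0) a: {A,T0}  orig:{A}
  cell(1,1) a: {A,T0}  orig:{A}
  cell(2,2) c: {S,T1}  orig:{S}
  cell(0,1) aa: ∅
  cell(1,2) ac: {A,X3}  orig:{A}
  cell(0,2) aac: {S}

S ∈ T[0,2] ⇒ YES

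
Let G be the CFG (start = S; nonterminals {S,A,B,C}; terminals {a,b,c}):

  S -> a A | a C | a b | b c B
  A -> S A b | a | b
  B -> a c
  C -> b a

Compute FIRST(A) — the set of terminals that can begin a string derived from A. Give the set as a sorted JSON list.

Compute FIRST by fixpoint:
[1]
  A via A→a: +{a}
  A via A→b: +{b}
  B via B→a c: +{a}
  C via C→b a: +{b}
  S via S→a A: +{a}
  S via S→b c B: +{b}
  S: {a,b}  A: {a,b}  B: {a}  C: {b}
[2] (stable)
  S: {a,b}  A: {a,b}  B: {a}  C: {b}

FIRST(A) = ["a", "b"]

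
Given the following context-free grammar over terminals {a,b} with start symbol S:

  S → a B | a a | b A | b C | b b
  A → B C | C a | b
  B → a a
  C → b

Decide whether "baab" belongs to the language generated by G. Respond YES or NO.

Convert to CNF:
  S -> T0 B | T0 T0 | T1 A | T1 C | T1 T1
  A -> B C | C T0 | b
  B -> T0 T0
  C -> b
  T0 -> a
  T1 -> b

Fill CYK table bottom-up:
  [0..0]={A,C,T1}  "b"  orig:{A,C}
  [1..1]={T0}  "a"  orig:{}
  [2..2]={T0}  "a"  orig:{}
  [3..3]={A,C,T1}  "b"  orig:{A,C}
  [0..1]={A}  "ba"
  [1..2]={B,S}  "aa"
  [2..3]=∅  "ab"
  [0..2]=∅  "baa"
  [1..3]={A}  "aab"
  [0..3]={S}  "baab"

S ∈ T[0,3] ⇒ YES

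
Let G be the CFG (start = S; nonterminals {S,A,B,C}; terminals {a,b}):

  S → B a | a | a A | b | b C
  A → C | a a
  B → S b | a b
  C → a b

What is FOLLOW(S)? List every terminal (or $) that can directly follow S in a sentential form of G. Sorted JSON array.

Compute FIRST by fixpoint:
pass 1:
  A via A→a a: +{a}
  B via B→a b: +{a}
  C via C→a b: +{a}
  S via S→B a: +{a}
  S via S→b: +{b}
  FIRST[S]={a,b}  FIRST[A]={a}  FIRST[B]={a}  FIRST[C]={a}
pass 2:
  B via B→S b: +{b}
  FIRST[S]={a,b}  FIRST[A]={a}  FIRST[B]={a,b}  FIRST[C]={a}
pass 3: (no change)
  FIRST[S]={a,b}  FIRST[A]={a}  FIRST[B]={a,b}  FIRST[C]={a}

FOLLOW sets:
FOLLOW(S) := {$}
[1]
  B→S b: FOLLOW(S) ⊇ FIRST(b) = {b}; new: +{b}
  S→B a: FOLLOW(B) ⊇ FIRST(a) = {a}; new: +{a}
  S→a A: FOLLOW(A) ⊇ FOLLOW(S) ⊇ {$,b}; new: +{$,b}
  S→b C: FOLLOW(C) ⊇ FOLLOW(S) ⊇ {$,b}; new: +{$,b}
  FOLLOW(S)={$,b}  FOLLOW(A)={$,b}  FOLLOW(B)={a}  FOLLOW(C)={$,b}
[2] (no change)
  FOLLOW(S)={$,b}  FOLLOW(A)={$,b}  FOLLOW(B)={a}  FOLLOW(C)={$,b}

FOLLOW(S) = ["$", "b"]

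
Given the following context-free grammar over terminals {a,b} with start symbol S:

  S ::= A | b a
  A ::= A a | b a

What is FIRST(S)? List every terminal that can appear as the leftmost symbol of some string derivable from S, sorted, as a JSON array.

FIRST sets, iterate to fixpoint:
iter 1:
  A via A→b a: +{b}
  S via S→A: +{b}
  S: {b}  A: {b}
iter 2: (stable)
  S: {b}  A: {b}

FIRST(S) = ["b"]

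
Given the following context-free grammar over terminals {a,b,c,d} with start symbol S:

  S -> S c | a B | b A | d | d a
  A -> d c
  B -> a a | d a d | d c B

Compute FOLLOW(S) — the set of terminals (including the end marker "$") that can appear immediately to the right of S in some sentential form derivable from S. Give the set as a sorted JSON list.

FIRST iteration:
iter 1:
  A via A→d c: +{d}
  B via B→a a: +{a}
  B via B→d a d: +{d}
  S via S→a B: +{a}
  S via S→b A: +{b}
  S via S→d: +{d}
  S: {a,b,d}  A: {d}  B: {a,d}
iter 2: done
  S: {a,b,d}  A: {d}  B: {a,d}

FOLLOW sets:
initialize: $ ∈ FOLLOW(S)
round 1:
  S→S c: FOLLOW(S) ⊇ FIRST(c) = {c}; new: +{c}
  S→a B: FOLLOW(B) ⊇ FOLLOW(S) ⊇ {$,c}; new: +{$,c}
  S→b A: FOLLOW(A) ⊇ FOLLOW(S) ⊇ {$,c}; new: +{$,c}
  S: {$,c}  A: {$,c}  B: {$,c}
round 2: (no change)
  S: {$,c}  A: {$,c}  B: {$,c}

FOLLOW(S) = ["$", "c"]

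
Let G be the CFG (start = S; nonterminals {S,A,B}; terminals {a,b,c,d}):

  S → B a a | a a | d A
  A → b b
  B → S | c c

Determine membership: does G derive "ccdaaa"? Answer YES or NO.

CNF form of G:
  S -> B X5 | T1 T1 | T3 A
  A -> T0 T0
  B -> B X4 | T1 T1 | T2 T2 | T3 A
  T0 -> b
  T1 -> a
  T2 -> c
  T3 -> d
  X4 -> T1 T1
  X5 -> T1 T1

CYK fill:
  [0..0]={T2}  "c"  orig:{}
  [1..1]={T2}  "c"  orig:{}
  [2..2]={T3}  "d"  orig:{}
  [3..3]={T1}  "a"  orig:{}
  [4..4]={T1}  "a"  orig:{}
  [5..5]={T1}  "a"  orig:{}
  [0..1]={B}  "cc"
  [1..2]=∅  "cd"
  [2..3]=∅  "da"
  [3..4]={B,S,X4,X5}  "aa"  orig:{B,S}
  [4..5]={B,S,X4,X5}  "aa"  orig:{B,S}
  [0..2]=∅  "ccd"
  [1..3]=∅  "cda"
  [2..4]=∅  "daa"
  [3..5]=∅  "aaa"
  [0..3]=∅  "ccda"
  [1..4]=∅  "cdaa"
  [2..5]=∅  "daaa"
  [0..4]=∅  "ccdaa"
  [1..5]=∅  "cdaaa"
  [0..5]=∅  "ccdaaa"

S ∉ T[0,5] ⇒ NO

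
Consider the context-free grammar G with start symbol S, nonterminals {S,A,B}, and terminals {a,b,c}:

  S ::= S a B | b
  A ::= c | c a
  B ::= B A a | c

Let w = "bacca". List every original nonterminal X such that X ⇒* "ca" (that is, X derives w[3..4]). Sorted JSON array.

Convert to CNF:
  S -> S X3 | b
  A -> T0 T1 | c
  B -> B X2 | c
  T0 -> c
  T1 -> a
  X2 -> A T1
  X3 -> T1 B

Fill CYK table bottom-up — only the sub-triangle for w[3..4]:
  cell(3,3) c: {A,B,T0}  orig:{A,B}
  cell(4,4) a: {T1}  orig:{}
  cell(3,4) ca: {A,X2}  orig:{A}

Original NTs in T[3,4] deriving "ca": ["A"]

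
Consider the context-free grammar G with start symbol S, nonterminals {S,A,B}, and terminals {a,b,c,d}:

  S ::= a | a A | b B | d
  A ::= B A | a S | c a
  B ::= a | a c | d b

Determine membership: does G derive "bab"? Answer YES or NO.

Convert to CNF:
  S -> T0 A | T3 B | a | d
  A -> B A | T0 S | T1 T0
  B -> T0 T1 | T2 T3 | a
  T0 -> a
  T1 -> c
  T2 -> d
  T3 -> b

CYK table (by increasing span):
  cell(0,0) b: {T3}  orig:{}
  cell(1,1) a: {B,S,T0}  orig:{B,S}
  cell(2,2) b: {T3}  orig:{}
  cell(0,1) ba: {S}
  cell(1,2) ab: ∅
  cell(0,2) bab: ∅

S ∉ T[0,2] ⇒ NO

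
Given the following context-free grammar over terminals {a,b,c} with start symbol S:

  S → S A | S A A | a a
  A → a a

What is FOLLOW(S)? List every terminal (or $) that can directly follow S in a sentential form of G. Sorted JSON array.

Compute FIRST by fixpoint:
round 1:
  A via A→a a: +{a}
  S via S→a a: +{a}
  FIRST[S]={a}  FIRST[A]={a}
round 2: — fixpoint
  FIRST[S]={a}  FIRST[A]={a}

Compute FOLLOW by fixpoint:
FOLLOW(S) := {$}
[1]
  S→S A: FOLLOW(S) ⊇ FIRST(A) = {a}; new: +{a}
  S→S A: FOLLOW(A) ⊇ FOLLOW(S) ⊇ {$,a}; new: +{$,a}
  FOLLOW(S)={$,a}  FOLLOW(A)={$,a}
[2] done
  FOLLOW(S)={$,a}  FOLLOW(A)={$,a}

FOLLOW(S) = ["$", "a"]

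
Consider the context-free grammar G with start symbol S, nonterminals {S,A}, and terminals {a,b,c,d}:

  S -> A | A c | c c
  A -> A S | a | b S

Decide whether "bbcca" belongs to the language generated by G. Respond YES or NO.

Convert to CNF:
  S -> A S | A T1 | T0 S | T1 T1 | a
  A -> A S | T0 S | a
  T0 -> b
  T1 -> c

CYK fill:
  [0..0]={T0}  "b"  orig:{}
  [1..1]={T0}  "b"  orig:{}
  [2..2]={T1}  "c"  orig:{}
  [3..3]={T1}  "c"  orig:{}
  [4..4]={A,S}  "a"
  [0..1]=∅  "bb"
  [1..2]=∅  "bc"
  [2..3]={S}  "cc"
  [3..4]=∅  "ca"
  [0..2]=∅  "bbc"
  [1..3]={A,S}  "bcc"
  [2..4]=∅  "cca"
  [0..3]={A,S}  "bbcc"
  [1..4]={A,S}  "bcca"
  [0..4]={A,S}  "bbcca"

S ∈ T[0,4] ⇒ YES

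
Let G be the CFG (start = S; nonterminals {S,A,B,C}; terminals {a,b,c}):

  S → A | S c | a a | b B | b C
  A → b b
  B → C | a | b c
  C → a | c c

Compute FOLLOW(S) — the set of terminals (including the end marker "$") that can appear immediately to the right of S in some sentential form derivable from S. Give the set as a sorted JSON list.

FIRST iteration:
iter 1:
  A via A→b b: +{b}
  B via B→a: +{a}
  B via B→b c: +{b}
  C via C→a: +{a}
  C via C→c c: +{c}
  S via S→A: +{b}
  S via S→a a: +{a}
  FIRST(S)={a,b}  FIRST(A)={b}  FIRST(B)={a,b}  FIRST(C)={a,c}
iter 2:
  B via B→C: +{c}
  FIRST(S)={a,b}  FIRST(A)={b}  FIRST(B)={a,b,c}  FIRST(C)={a,c}
iter 3: — fixpoint
  FIRST(S)={a,b}  FIRST(A)={b}  FIRST(B)={a,b,c}  FIRST(C)={a,c}

FOLLOW sets:
initialize: $ ∈ FOLLOW(S)
round 1:
  S→A: FOLLOW(A) ⊇ FOLLOW(S) ⊇ {$}; new: +{$}
  S→S c: FOLLOW(S) ⊇ FIRST(c) = {c}; new: +{c}
  S→b B: FOLLOW(B) ⊇ FOLLOW(S) ⊇ {$,c}; new: +{$,c}
  S→b C: FOLLOW(C) ⊇ FOLLOW(S) ⊇ {$,c}; new: +{$,c}
  FOLLOW(S)={$,c}  FOLLOW(A)={$}  FOLLOW(B)={$,c}  FOLLOW(C)={$,c}
round 2:
  S→A: FOLLOW(A) ⊇ FOLLOW(S) ⊇ {$,c}; new: +{c}
  FOLLOW(S)={$,c}  FOLLOW(A)={$,c}  FOLLOW(B)={$,c}  FOLLOW(C)={$,c}
round 3: — fixpoint
  FOLLOW(S)={$,c}  FOLLOW(A)={$,c}  FOLLOW(B)={$,c}  FOLLOW(C)={$,c}

FOLLOW(S) = ["$", "c"]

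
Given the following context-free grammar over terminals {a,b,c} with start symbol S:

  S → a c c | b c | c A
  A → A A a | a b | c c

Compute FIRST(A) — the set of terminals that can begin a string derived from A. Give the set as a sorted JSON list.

Compute FIRST by fixpoint:
iter 1:
  A via A→a b: +{a}
  A via A→c c: +{c}
  S via S→a c c: +{a}
  S via S→b c: +{b}
  S via S→c A: +{c}
  FIRST[S]={a,b,c}  FIRST[A]={a,c}
iter 2: — fixpoint
  FIRST[S]={a,b,c}  FIRST[A]={a,c}

FIRST(A) = ["a", "c"]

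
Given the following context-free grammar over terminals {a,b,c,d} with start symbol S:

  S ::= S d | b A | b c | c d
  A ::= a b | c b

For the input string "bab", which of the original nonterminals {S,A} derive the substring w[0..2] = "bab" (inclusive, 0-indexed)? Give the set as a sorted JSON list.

Convert to CNF:
  S -> S T3 | T1 A | T1 T2 | T2 T3
  A -> T0 T1 | T2 T1
  T0 -> a
  T1 -> b
  T2 -> c
  T3 -> d

CYK table (by increasing span) — only the sub-triangle for w[0..2]:
  cell(0,0) b: {T1}  orig:{}
  cell(1,1) a: {T0}  orig:{}
  cell(2,2) b: {T1}  orig:{}
  cell(0,1) ba: ∅
  cell(1,2) ab: {A}
  cell(0,2) bab: {S}

Original NTs in T[0,2] deriving "bab": ["S"]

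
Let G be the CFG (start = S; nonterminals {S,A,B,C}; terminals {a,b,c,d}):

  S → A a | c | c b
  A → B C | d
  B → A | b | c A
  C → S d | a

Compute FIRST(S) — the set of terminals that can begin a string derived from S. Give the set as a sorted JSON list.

FIRST sets, iterate to fixpoint:
pass 1:
  A via A→d: +{d}
  B via B→A: +{d}
  B via B→b: +{b}
  B via B→c A: +{c}
  C via C→a: +{a}
  S via S→A a: +{d}
  S via S→c: +{c}
  FIRST(S)={c,d}  FIRST(A)={d}  FIRST(B)={b,c,d}  FIRST(C)={a}
pass 2:
  A via A→B C: +{b,c}
  C via C→S d: +{c,d}
  S via S→A a: +{b}
  FIRST(S)={b,c,d}  FIRST(A)={b,c,d}  FIRST(B)={b,c,d}  FIRST(C)={a,c,d}
pass 3:
  C via C→S d: +{b}
  FIRST(S)={b,c,d}  FIRST(A)={b,c,d}  FIRST(B)={b,c,d}  FIRST(C)={a,b,c,d}
pass 4: — fixpoint
  FIRST(S)={b,c,d}  FIRST(A)={b,c,d}  FIRST(B)={b,c,d}  FIRST(C)={a,b,c,d}

FIRST(S) = ["b", "c", "d"]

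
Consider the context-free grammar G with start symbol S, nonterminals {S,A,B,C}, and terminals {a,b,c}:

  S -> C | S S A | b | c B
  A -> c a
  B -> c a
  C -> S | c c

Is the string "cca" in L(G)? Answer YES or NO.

CNF form of G:
  S -> S X3 | T0 B | T0 T0 | b
  A -> T0 T1
  B -> T0 T1
  C -> S X2 | T0 B | T0 T0 | b
  T0 -> c
  T1 -> a
  X2 -> S A
  X3 -> S A

Fill CYK table bottom-up:
  [0..0]={T0}  "c"  orig:{}
  [1..1]={T0}  "c"  orig:{}
  [2..2]={T1}  "a"  orig:{}
  [0..1]={C,S}  "cc"
  [1..2]={A,B}  "ca"
  [0..2]={C,S}  "cca"

S ∈ T[0,2] ⇒ YES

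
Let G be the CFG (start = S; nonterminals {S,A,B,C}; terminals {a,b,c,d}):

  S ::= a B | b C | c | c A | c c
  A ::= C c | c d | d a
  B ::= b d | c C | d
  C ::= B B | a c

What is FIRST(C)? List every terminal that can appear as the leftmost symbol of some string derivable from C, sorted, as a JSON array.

Compute FIRST by fixpoint:
[1]
  A via A→c d: +{c}
  A via A→d a: +{d}
  B via B→b d: +{b}
  B via B→c C: +{c}
  B via B→d: +{d}
  C via C→B B: +{b,c,d}
  C via C→a c: +{a}
  S via S→a B: +{a}
  S via S→b C: +{b}
  S via S→c: +{c}
  FIRST(S)={a,b,c}  FIRST(A)={c,d}  FIRST(B)={b,c,d}  FIRST(C)={a,b,c,d}
[2]
  A via A→C c: +{a,b}
  FIRST(S)={a,b,c}  FIRST(A)={a,b,c,d}  FIRST(B)={b,c,d}  FIRST(C)={a,b,c,d}
[3] done
  FIRST(S)={a,b,c}  FIRST(A)={a,b,c,d}  FIRST(B)={b,c,d}  FIRST(C)={a,b,c,d}

FIRST(C) = ["a", "b", "c", "d"]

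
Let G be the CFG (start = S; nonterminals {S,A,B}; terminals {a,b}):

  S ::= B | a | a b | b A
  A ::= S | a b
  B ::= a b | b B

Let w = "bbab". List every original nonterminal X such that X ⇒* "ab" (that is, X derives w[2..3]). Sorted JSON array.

Convert to CNF:
  S -> T0 T1 | T1 A | T1 B | a
  A -> T0 T1 | T1 A | T1 B | a
  B -> T0 T1 | T1 B
  T0 -> a
  T1 -> b

CYK table (by increasing span) (cells [i..j] with 2 ≤ i ≤ j ≤ 3 only):
  T[2,2] 'a' = {A,S,T0}  orig:{A,S}
  T[3,3] 'b' = {T1}  orig:{}
  T[2,3] 'ab' = {A,B,S}

Original NTs in T[2,3] deriving "ab": ["A", "B", "S"]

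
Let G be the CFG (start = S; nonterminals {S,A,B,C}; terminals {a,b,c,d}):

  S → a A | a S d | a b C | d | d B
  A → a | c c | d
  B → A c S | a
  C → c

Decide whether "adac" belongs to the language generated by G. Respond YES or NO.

Convert to CNF:
  S -> T1 A | T1 X5 | T1 X6 | T2 B | d
  A -> T0 T0 | a | d
  B -> A X4 | a
  C -> c
  T0 -> c
  T1 -> a
  T2 -> d
  T3 -> b
  X4 -> T0 S
  X5 -> S T2
  X6 -> T3 C

CYK fill:
  [0..0]={A,B,T1}  "a"  orig:{A,B}
  [1..1]={A,S,T2}  "d"  orig:{A,S}
  [2..2]={A,B,T1}  "a"  orig:{A,B}
  [3..3]={C,T0}  "c"  orig:{C}
  [0..1]={S}  "ad"
  [1..2]={S}  "da"
  [2..3]=∅  "ac"
  [0..2]=∅  "ada"
  [1..3]=∅  "dac"
  [0..3]=∅  "adac"

S ∉ T[0,3] ⇒ NO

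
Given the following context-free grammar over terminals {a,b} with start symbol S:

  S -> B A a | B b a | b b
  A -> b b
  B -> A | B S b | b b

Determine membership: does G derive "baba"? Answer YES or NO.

CNF form of G:
  S -> B X3 | B X4 | T0 T0
  A -> T0 T0
  B -> B X2 | T0 T0
  T0 -> b
  T1 -> a
  X2 -> S T0
  X3 -> A T1
  X4 -> T0 T1

CYK fill:
  [0..0]={T0}  "b"  orig:{}
  [1..1]={T1}  "a"  orig:{}
  [2..2]={T0}  "b"  orig:{}
  [3..3]={T1}  "a"  orig:{}
  [0..1]={X4}  "ba"  orig:{}
  [1..2]=∅  "ab"
  [2..3]={X4}  "ba"  orig:{}
  [0..2]=∅  "bab"
  [1..3]=∅  "aba"
  [0..3]=∅  "baba"

S ∉ T[0,3] ⇒ NO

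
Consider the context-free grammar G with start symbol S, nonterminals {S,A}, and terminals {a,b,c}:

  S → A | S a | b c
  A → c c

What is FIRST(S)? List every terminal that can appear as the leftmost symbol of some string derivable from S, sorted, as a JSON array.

Compute FIRST by fixpoint:
round 1:
  A via A→c c: +{c}
  S via S→A: +{c}
  S via S→b c: +{b}
  S: {b,c}  A: {c}
round 2: — fixpoint
  S: {b,c}  A: {c}

FIRST(S) = ["b", "c"]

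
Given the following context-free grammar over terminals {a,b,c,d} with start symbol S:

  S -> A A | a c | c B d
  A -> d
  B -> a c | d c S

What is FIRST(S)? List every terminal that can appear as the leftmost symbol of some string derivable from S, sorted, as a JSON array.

Compute FIRST by fixpoint:
round 1:
  A via A→d: +{d}
  B via B→a c: +{a}
  B via B→d c S: +{d}
  S via S→A A: +{d}
  S via S→a c: +{a}
  S via S→c B d: +{c}
  FIRST(S)={a,c,d}  FIRST(A)={d}  FIRST(B)={a,d}
round 2: — fixpoint
  FIRST(S)={a,c,d}  FIRST(A)={d}  FIRST(B)={a,d}

FIRST(S) = ["a", "c", "d"]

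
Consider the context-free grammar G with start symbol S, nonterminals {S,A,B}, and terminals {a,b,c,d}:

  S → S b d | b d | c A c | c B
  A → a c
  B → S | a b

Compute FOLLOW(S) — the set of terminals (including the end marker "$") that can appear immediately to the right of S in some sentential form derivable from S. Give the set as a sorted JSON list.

FIRST iteration:
pass 1:
  A via A→a c: +{a}
  B via B→a b: +{a}
  S via S→b d: +{b}
  S via S→c A c: +{c}
  FIRST(S)={b,c}  FIRST(A)={a}  FIRST(B)={a}
pass 2:
  B via B→S: +{b,c}
  FIRST(S)={b,c}  FIRST(A)={a}  FIRST(B)={a,b,c}
pass 3: — fixpoint
  FIRST(S)={b,c}  FIRST(A)={a}  FIRST(B)={a,b,c}

FOLLOW iteration:
initialize: $ ∈ FOLLOW(S)
[1]
  S→S b d: FOLLOW(S) ⊇ FIRST(b) = {b}; new: +{b}
  S→c A c: FOLLOW(A) ⊇ FIRST(c) = {c}; new: +{c}
  S→c B: FOLLOW(B) ⊇ FOLLOW(S) ⊇ {$,b}; new: +{$,b}
  FOLLOW[S]={$,b}  FOLLOW[A]={c}  FOLLOW[B]={$,b}
[2] (stable)
  FOLLOW[S]={$,b}  FOLLOW[A]={c}  FOLLOW[B]={$,b}

FOLLOW(S) = ["$", "b"]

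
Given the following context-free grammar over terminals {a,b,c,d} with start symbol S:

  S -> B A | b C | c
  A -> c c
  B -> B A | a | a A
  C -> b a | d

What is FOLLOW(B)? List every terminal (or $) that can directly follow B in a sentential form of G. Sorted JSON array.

FIRST iteration:
[1]
  A via A→c c: +{c}
  B via B→a: +{a}
  C via C→b a: +{b}
  C via C→d: +{d}
  S via S→B A: +{a}
  S via S→b C: +{b}
  S via S→c: +{c}
  FIRST(S)={a,b,c}  FIRST(A)={c}  FIRST(B)={a}  FIRST(C)={b,d}
[2] (no change)
  FIRST(S)={a,b,c}  FIRST(A)={c}  FIRST(B)={a}  FIRST(C)={b,d}

Compute FOLLOW by fixpoint:
seed FOLLOW(S) with $
[1]
  B→B A: FOLLOW(B) ⊇ FIRST(A) = {c}; new: +{c}
  B→B A: FOLLOW(A) ⊇ FOLLOW(B) ⊇ {c}; new: +{c}
  S→B A: FOLLOW(A) ⊇ FOLLOW(S) ⊇ {$}; new: +{$}
  S→b C: FOLLOW(C) ⊇ FOLLOW(S) ⊇ {$}; new: +{$}
  FOLLOW[S]={$}  FOLLOW[A]={$,c}  FOLLOW[B]={c}  FOLLOW[C]={$}
[2] done
  FOLLOW[S]={$}  FOLLOW[A]={$,c}  FOLLOW[B]={c}  FOLLOW[C]={$}

FOLLOW(B) = ["c"]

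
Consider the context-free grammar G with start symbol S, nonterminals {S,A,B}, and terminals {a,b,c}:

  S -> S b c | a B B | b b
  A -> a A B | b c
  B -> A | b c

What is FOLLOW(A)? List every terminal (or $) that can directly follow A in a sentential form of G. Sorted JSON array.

FIRST iteration:
iter 1:
  A via A→a A B: +{a}
  A via A→b c: +{b}
  B via B→A: +{a,b}
  S via S→a B B: +{a}
  S via S→b b: +{b}
  FIRST(S)={a,b}  FIRST(A)={a,b}  FIRST(B)={a,b}
iter 2: (stable)
  FIRST(S)={a,b}  FIRST(A)={a,b}  FIRST(B)={a,b}

Compute FOLLOW by fixpoint:
seed FOLLOW(S) with $
iter 1:
  A→a A B: FOLLOW(A) ⊇ FIRST(B) = {a,b}; new: +{a,b}
  A→a A B: FOLLOW(B) ⊇ FOLLOW(A) ⊇ {a,b}; new: +{a,b}
  S→S b c: FOLLOW(S) ⊇ FIRST(b) = {b}; new: +{b}
  S→a B B: FOLLOW(B) ⊇ FOLLOW(S) ⊇ {$,b}; new: +{$}
  FOLLOW[S]={$,b}  FOLLOW[A]={a,b}  FOLLOW[B]={$,a,b}
iter 2:
  B→A: FOLLOW(A) ⊇ FOLLOW(B) ⊇ {$,a,b}; new: +{$}
  FOLLOW[S]={$,b}  FOLLOW[A]={$,a,b}  FOLLOW[B]={$,a,b}
iter 3: — fixpoint
  FOLLOW[S]={$,b}  FOLLOW[A]={$,a,b}  FOLLOW[B]={$,a,b}

FOLLOW(A) = ["$", "a", "b"]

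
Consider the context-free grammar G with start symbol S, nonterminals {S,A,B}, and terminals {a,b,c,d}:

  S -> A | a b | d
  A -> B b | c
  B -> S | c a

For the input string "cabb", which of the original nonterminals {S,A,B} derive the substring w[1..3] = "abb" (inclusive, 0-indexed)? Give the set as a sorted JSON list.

CNF form of G:
  S -> B T0 | T1 T0 | c | d
  A -> B T0 | c
  B -> B T0 | T1 T0 | T2 T1 | c | d
  T0 -> b
  T1 -> a
  T2 -> c

Fill CYK table bottom-up — only the sub-triangle for w[1..3]:
  T[1,1] 'a' = {T1}  orig:{}
  T[2,2] 'b' = {T0}  orig:{}
  T[3,3] 'b' = {T0}  orig:{}
  T[1,2] 'ab' = {B,S}
  T[2,3] 'bb' = ∅
  T[1,3] 'abb' = {A,B,S}

Original NTs in T[1,3] deriving "abb": ["A", "B", "S"]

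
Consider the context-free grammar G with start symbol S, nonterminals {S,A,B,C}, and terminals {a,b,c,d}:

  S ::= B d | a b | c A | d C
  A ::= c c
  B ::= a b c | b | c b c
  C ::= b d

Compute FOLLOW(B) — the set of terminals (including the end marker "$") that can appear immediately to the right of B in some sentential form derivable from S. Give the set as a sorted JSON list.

FIRST iteration:
pass 1:
  A via A→c c: +{c}
  B via B→a b c: +{a}
  B via B→b: +{b}
  B via B→c b c: +{c}
  C via C→b d: +{b}
  S via S→B d: +{a,b,c}
  S via S→d C: +{d}
  FIRST[S]={a,b,c,d}  FIRST[A]={c}  FIRST[B]={a,b,c}  FIRST[C]={b}
pass 2: — fixpoint
  FIRST[S]={a,b,c,d}  FIRST[A]={c}  FIRST[B]={a,b,c}  FIRST[C]={b}

FOLLOW sets:
initialize: $ ∈ FOLLOW(S)
[1]
  S→B d: FOLLOW(B) ⊇ FIRST(d) = {d}; new: +{d}
  S→c A: FOLLOW(A) ⊇ FOLLOW(S) ⊇ {$}; new: +{$}
  S→d C: FOLLOW(C) ⊇ FOLLOW(S) ⊇ {$}; new: +{$}
  S: {$}  A: {$}  B: {d}  C: {$}
[2] — fixpoint
  S: {$}  A: {$}  B: {d}  C: {$}

FOLLOW(B) = ["d"]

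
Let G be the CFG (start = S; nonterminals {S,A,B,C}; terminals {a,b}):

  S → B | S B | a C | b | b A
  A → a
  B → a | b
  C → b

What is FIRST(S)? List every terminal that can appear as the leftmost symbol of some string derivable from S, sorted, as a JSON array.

FIRST sets, iterate to fixpoint:
round 1:
  A via A→a: +{a}
  B via B→a: +{a}
  B via B→b: +{b}
  C via C→b: +{b}
  S via S→B: +{a,b}
  S: {a,b}  A: {a}  B: {a,b}  C: {b}
round 2: (stable)
  S: {a,b}  A: {a}  B: {a,b}  C: {b}

FIRST(S) = ["a", "b"]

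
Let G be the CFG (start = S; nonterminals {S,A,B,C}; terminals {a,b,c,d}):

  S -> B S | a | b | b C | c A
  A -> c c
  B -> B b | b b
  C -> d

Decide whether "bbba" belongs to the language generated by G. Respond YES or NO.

CNF form of G:
  S -> B S | T0 A | T1 C | a | b
  A -> T0 T0
  B -> B T1 | T1 T1
  C -> d
  T0 -> c
  T1 -> b

CYK fill:
  [0..0]={S,T1}  "b"  orig:{S}
  [1..1]={S,T1}  "b"  orig:{S}
  [2..2]={S,T1}  "b"  orig:{S}
  [3..3]={S}  "a"
  [0..1]={B}  "bb"
  [1..2]={B}  "bb"
  [2..3]=∅  "ba"
  [0..2]={B,S}  "bbb"
  [1..3]={S}  "bba"
  [0..3]={S}  "bbba"

S ∈ T[0,3] ⇒ YES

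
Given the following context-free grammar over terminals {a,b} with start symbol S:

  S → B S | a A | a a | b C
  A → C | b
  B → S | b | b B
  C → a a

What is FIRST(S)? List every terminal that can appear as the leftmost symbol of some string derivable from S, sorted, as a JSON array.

FIRST iteration:
iter 1:
  A via A→b: +{b}
  B via B→b: +{b}
  C via C→a a: +{a}
  S via S→B S: +{b}
  S via S→a A: +{a}
  FIRST[S]={a,b}  FIRST[A]={b}  FIRST[B]={b}  FIRST[C]={a}
iter 2:
  A via A→C: +{a}
  B via B→S: +{a}
  FIRST[S]={a,b}  FIRST[A]={a,b}  FIRST[B]={a,b}  FIRST[C]={a}
iter 3: — fixpoint
  FIRST[S]={a,b}  FIRST[A]={a,b}  FIRST[B]={a,b}  FIRST[C]={a}

FIRST(S) = ["a", "b"]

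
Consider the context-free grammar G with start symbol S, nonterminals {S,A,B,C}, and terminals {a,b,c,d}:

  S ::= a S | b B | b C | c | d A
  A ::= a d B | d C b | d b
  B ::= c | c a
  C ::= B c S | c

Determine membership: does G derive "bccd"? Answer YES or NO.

CNF form of G:
  S -> T0 S | T1 A | T2 B | T2 C | c
  A -> T0 X4 | T1 T2 | T1 X5
  B -> T3 T0 | c
  C -> B X6 | c
  T0 -> a
  T1 -> d
  T2 -> b
  T3 -> c
  X4 -> T1 B
  X5 -> C T2
  X6 -> T3 S

CYK fill:
  T[0,0] 'b' = {T2}  orig:{}
  T[1,1] 'c' = {B,C,S,T3}  orig:{B,C,S}
  T[2,2] 'c' = {B,C,S,T3}  orig:{B,C,S}
  T[3,3] 'd' = {T1}  orig:{}
  T[0,1] 'bc' = {S}
  T[1,2] 'cc' = {X6}  orig:{}
  T[2,3] 'cd' = ∅
  T[0,2] 'bcc' = ∅
  T[1,3] 'ccd' = ∅
  T[0,3] 'bccd' = ∅

S ∉ T[0,3] ⇒ NO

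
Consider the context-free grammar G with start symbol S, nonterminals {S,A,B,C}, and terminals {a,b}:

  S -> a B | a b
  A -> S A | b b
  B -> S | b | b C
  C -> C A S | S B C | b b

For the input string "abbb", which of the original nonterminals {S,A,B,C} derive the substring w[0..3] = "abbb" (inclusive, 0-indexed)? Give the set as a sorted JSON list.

CNF form of G:
  S -> T1 B | T1 T0
  A -> S A | T0 T0
  B -> T0 C | T1 B | T1 T0 | b
  C -> C X2 | S X3 | T0 T0
  T0 -> b
  T1 -> a
  X2 -> A S
  X3 -> B C

Fill CYK table bottom-up (cells [i..j] with 0 ≤ i ≤ j ≤ 3 only):
  cell(0,0) a: {T1}  orig:{}
  cell(1,1) b: {B,T0}  orig:{B}
  cell(2,2) b: {B,T0}  orig:{B}
  cell(3,3) b: {B,T0}  orig:{B}
  cell(0,1) ab: {B,S}
  cell(1,2) bb: {A,C}
  cell(2,3) bb: {A,C}
  cell(0,2) abb: ∅
  cell(1,3) bbb: {B,X3}  orig:{B}
  cell(0,3) abbb: {A,B,S,X3}  orig:{A,B,S}

Original NTs in T[0,3] deriving "abbb": ["A", "B", "S"]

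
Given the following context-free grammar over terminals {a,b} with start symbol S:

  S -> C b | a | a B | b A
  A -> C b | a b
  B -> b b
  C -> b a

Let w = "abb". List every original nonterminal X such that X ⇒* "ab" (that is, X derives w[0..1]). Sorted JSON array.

CNF form of G:
  S -> C T0 | T0 A | T1 B | a
  A -> C T0 | T1 T0
  B -> T0 T0
  C -> T0 T1
  T0 -> b
  T1 -> a

Fill CYK table bottom-up — only the sub-triangle for w[0..1]:
  [0..0]={S,T1}  "a"  orig:{S}
  [1..1]={T0}  "b"  orig:{}
  [0..1]={A}  "ab"

Original NTs in T[0,1] deriving "ab": ["A"]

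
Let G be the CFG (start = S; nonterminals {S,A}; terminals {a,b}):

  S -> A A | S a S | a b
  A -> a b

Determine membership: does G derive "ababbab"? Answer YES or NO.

Convert to CNF:
  S -> A A | S X2 | T0 T1
  A -> T0 T1
  T0 -> a
  T1 -> b
  X2 -> T0 S

CYK table (by increasing span):
  cell(0,0) a: {T0}  orig:{}
  cell(1,1) b: {T1}  orig:{}
  cell(2,2) a: {T0}  orig:{}
  cell(3,3) b: {T1}  orig:{}
  cell(4,4) b: {T1}  orig:{}
  cell(5,5) a: {T0}  orig:{}
  cell(6,6) b: {T1}  orig:{}
  cell(0,1) ab: {A,S}
  cell(1,2) ba: ∅
  cell(2,3) ab: {A,S}
  cell(3,4) bb: ∅
  cell(4,5) ba: ∅
  cell(5,6) ab: {A,S}
  cell(0,2) aba: ∅
  cell(1,3) bab: ∅
  cell(2,4) abb: ∅
  cell(3,5) bba: ∅
  cell(4,6) bab: ∅
  cell(0,3) abab: {S}
  cell(1,4) babb: ∅
  cell(2,5) abba: ∅
  cell(3,6) bbab: ∅
  cell(0,4) ababb: ∅
  cell(1,5) babba: ∅
  cell(2,6) abbab: ∅
  cell(0,5) ababba: ∅
  cell(1,6) babbab: ∅
  cell(0,6) ababbab: ∅

S ∉ T[0,6] ⇒ NO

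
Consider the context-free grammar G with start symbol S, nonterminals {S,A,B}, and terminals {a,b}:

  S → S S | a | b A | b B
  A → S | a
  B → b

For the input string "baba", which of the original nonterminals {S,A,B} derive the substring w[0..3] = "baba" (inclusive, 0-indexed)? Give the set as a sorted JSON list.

Convert to CNF:
  S -> S S | T0 A | T0 B | a
  A -> S S | T0 A | T0 B | a
  B -> b
  T0 -> b

CYK fill, restricted to cells inside w[0..3]:
  [0..0]={B,T0}  "b"  orig:{B}
  [1..1]={A,S}  "a"
  [2..2]={B,T0}  "b"  orig:{B}
  [3..3]={A,S}  "a"
  [0..1]={A,S}  "ba"
  [1..2]=∅  "ab"
  [2..3]={A,S}  "ba"
  [0..2]=∅  "bab"
  [1..3]={A,S}  "aba"
  [0..3]={A,S}  "baba"

Original NTs in T[0,3] deriving "baba": ["A", "S"]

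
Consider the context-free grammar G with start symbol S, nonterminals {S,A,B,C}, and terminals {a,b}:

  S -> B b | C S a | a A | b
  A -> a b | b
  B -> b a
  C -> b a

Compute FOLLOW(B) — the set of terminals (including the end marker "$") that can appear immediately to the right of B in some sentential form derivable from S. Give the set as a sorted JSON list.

FIRST iteration:
[1]
  A via A→a b: +{a}
  A via A→b: +{b}
  B via B→b a: +{b}
  C via C→b a: +{b}
  S via S→B b: +{b}
  S via S→a A: +{a}
  FIRST(S)={a,b}  FIRST(A)={a,b}  FIRST(B)={b}  FIRST(C)={b}
[2] — fixpoint
  FIRST(S)={a,b}  FIRST(A)={a,b}  FIRST(B)={b}  FIRST(C)={b}

FOLLOW iteration:
seed FOLLOW(S) with $
pass 1:
  S→B b: FOLLOW(B) ⊇ FIRST(b) = {b}; new: +{b}
  S→C S a: FOLLOW(C) ⊇ FIRST(S) = {a,b}; new: +{a,b}
  S→C S a: FOLLOW(S) ⊇ FIRST(a) = {a}; new: +{a}
  S→a A: FOLLOW(A) ⊇ FOLLOW(S) ⊇ {$,a}; new: +{$,a}
  FOLLOW[S]={$,a}  FOLLOW[A]={$,a}  FOLLOW[B]={b}  FOLLOW[C]={a,b}
pass 2: done
  FOLLOW[S]={$,a}  FOLLOW[A]={$,a}  FOLLOW[B]={b}  FOLLOW[C]={a,b}

FOLLOW(B) = ["b"]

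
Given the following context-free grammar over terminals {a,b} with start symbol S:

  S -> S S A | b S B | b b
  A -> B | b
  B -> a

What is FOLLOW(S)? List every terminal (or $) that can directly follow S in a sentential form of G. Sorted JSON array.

FIRST sets, iterate to fixpoint:
iter 1:
  A via A→b: +{b}
  B via B→a: +{a}
  S via S→b S B: +{b}
  S: {b}  A: {b}  B: {a}
iter 2:
  A via A→B: +{a}
  S: {b}  A: {a,b}  B: {a}
iter 3: (stable)
  S: {b}  A: {a,b}  B: {a}

Compute FOLLOW by fixpoint:
initialize: $ ∈ FOLLOW(S)
[1]
  S→S S A: FOLLOW(S) ⊇ FIRST(S) = {b}; new: +{b}
  S→S S A: FOLLOW(S) ⊇ FIRST(A) = {a,b}; new: +{a}
  S→S S A: FOLLOW(A) ⊇ FOLLOW(S) ⊇ {$,a,b}; new: +{$,a,b}
  S→b S B: FOLLOW(B) ⊇ FOLLOW(S) ⊇ {$,a,b}; new: +{$,a,b}
  FOLLOW(S)={$,a,b}  FOLLOW(A)={$,a,b}  FOLLOW(B)={$,a,b}
[2] (stable)
  FOLLOW(S)={$,a,b}  FOLLOW(A)={$,a,b}  FOLLOW(B)={$,a,b}

FOLLOW(S) = ["$", "a", "b"]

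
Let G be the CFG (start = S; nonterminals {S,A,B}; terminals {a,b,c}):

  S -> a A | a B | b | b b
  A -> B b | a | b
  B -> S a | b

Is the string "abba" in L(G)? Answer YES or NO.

CNF form of G:
  S -> T0 T0 | T1 A | T1 B | b
  A -> B T0 | a | b
  B -> S T1 | b
  T0 -> b
  T1 -> a

CYK table (by increasing span):
  cell(0,0) a: {A,T1}  orig:{A}
  cell(1,1) b: {A,B,S,T0}  orig:{A,B,S}
  cell(2,2) b: {A,B,S,T0}  orig:{A,B,S}
  cell(3,3) a: {A,T1}  orig:{A}
  cell(0,1) ab: {S}
  cell(1,2) bb: {A,S}
  cell(2,3) ba: {B}
  cell(0,2) abb: {S}
  cell(1,3) bba: {B}
  cell(0,3) abba: {B,S}

S ∈ T[0,3] ⇒ YES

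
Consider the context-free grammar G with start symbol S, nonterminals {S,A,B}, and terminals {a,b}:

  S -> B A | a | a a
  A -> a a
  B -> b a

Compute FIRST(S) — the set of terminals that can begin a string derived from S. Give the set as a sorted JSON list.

Compute FIRST by fixpoint:
pass 1:
  A via A→a a: +{a}
  B via B→b a: +{b}
  S via S→B A: +{b}
  S via S→a: +{a}
  FIRST[S]={a,b}  FIRST[A]={a}  FIRST[B]={b}
pass 2: done
  FIRST[S]={a,b}  FIRST[A]={a}  FIRST[B]={b}

FIRST(S) = ["a", "b"]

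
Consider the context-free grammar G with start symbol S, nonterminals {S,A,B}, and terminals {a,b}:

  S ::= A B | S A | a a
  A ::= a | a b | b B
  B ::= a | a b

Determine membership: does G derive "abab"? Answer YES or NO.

CNF form of G:
  S -> A B | S A | T0 T0
  A -> T0 T1 | T1 B | a
  B -> T0 T1 | a
  T0 -> a
  T1 -> b

CYK table (by increasing span):
  [0..0]={A,B,T0}  "a"  orig:{A,B}
  [1..1]={T1}  "b"  orig:{}
  [2..2]={A,B,T0}  "a"  orig:{A,B}
  [3..3]={T1}  "b"  orig:{}
  [0..1]={A,B}  "ab"
  [1..2]={A}  "ba"
  [2..3]={A,B}  "ab"
  [0..2]={S}  "aba"
  [1..3]={A}  "bab"
  [0..3]={S}  "abab"

S ∈ T[0,3] ⇒ YES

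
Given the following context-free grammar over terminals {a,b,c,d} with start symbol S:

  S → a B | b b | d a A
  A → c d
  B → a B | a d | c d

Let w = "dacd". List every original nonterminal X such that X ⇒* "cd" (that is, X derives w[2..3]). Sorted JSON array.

CNF form of G:
  S -> T1 X4 | T2 B | T3 T3
  A -> T0 T1
  B -> T0 T1 | T2 B | T2 T1
  T0 -> c
  T1 -> d
  T2 -> a
  T3 -> b
  X4 -> T2 A

Fill CYK table bottom-up (cells [i..j] with 2 ≤ i ≤ j ≤ 3 only):
  [2..2]={T0}  "c"  orig:{}
  [3..3]={T1}  "d"  orig:{}
  [2..3]={A,B}  "cd"

Original NTs in T[2,3] deriving "cd": ["A", "B"]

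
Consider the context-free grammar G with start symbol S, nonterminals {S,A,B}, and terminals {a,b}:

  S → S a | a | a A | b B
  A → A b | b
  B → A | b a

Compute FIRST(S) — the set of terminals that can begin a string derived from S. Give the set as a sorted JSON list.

FIRST sets, iterate to fixpoint:
pass 1:
  A via A→b: +{b}
  B via B→A: +{b}
  S via S→a: +{a}
  S via S→b B: +{b}
  FIRST[S]={a,b}  FIRST[A]={b}  FIRST[B]={b}
pass 2: (stable)
  FIRST[S]={a,b}  FIRST[A]={b}  FIRST[B]={b}

FIRST(S) = ["a", "b"]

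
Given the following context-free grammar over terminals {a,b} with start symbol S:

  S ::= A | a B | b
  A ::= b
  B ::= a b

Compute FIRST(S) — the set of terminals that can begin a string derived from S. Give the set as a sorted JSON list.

FIRST iteration:
[1]
  A via A→b: +{b}
  B via B→a b: +{a}
  S via S→A: +{b}
  S via S→a B: +{a}
  FIRST[S]={a,b}  FIRST[A]={b}  FIRST[B]={a}
[2] (no change)
  FIRST[S]={a,b}  FIRST[A]={b}  FIRST[B]={a}

FIRST(S) = ["a", "b"]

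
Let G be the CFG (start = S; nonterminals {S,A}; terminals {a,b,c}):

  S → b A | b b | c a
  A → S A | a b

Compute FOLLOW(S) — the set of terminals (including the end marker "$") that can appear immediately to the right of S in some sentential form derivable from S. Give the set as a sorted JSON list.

Compute FIRST by fixpoint:
pass 1:
  A via A→a b: +{a}
  S via S→b A: +{b}
  S via S→c a: +{c}
  S: {b,c}  A: {a}
pass 2:
  A via A→S A: +{b,c}
  S: {b,c}  A: {a,b,c}
pass 3: done
  S: {b,c}  A: {a,b,c}

FOLLOW iteration:
initialize: $ ∈ FOLLOW(S)
[1]
  A→S A: FOLLOW(S) ⊇ FIRST(A) = {a,b,c}; new: +{a,b,c}
  S→b A: FOLLOW(A) ⊇ FOLLOW(S) ⊇ {$,a,b,c}; new: +{$,a,b,c}
  FOLLOW[S]={$,a,b,c}  FOLLOW[A]={$,a,b,c}
[2] (stable)
  FOLLOW[S]={$,a,b,c}  FOLLOW[A]={$,a,b,c}

FOLLOW(S) = ["$", "a", "b", "c"]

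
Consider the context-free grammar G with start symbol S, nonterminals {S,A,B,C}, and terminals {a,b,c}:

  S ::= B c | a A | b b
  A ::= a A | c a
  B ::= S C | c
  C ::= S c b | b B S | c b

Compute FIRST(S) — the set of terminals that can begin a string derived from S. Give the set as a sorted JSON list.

FIRST sets, iterate to fixpoint:
iter 1:
  A via A→a A: +{a}
  A via A→c a: +{c}
  B via B→c: +{c}
  C via C→b B S: +{b}
  C via C→c b: +{c}
  S via S→B c: +{c}
  S via S→a A: +{a}
  S via S→b b: +{b}
  FIRST[S]={a,b,c}  FIRST[A]={a,c}  FIRST[B]={c}  FIRST[C]={b,c}
iter 2:
  B via B→S C: +{a,b}
  C via C→S c b: +{a}
  FIRST[S]={a,b,c}  FIRST[A]={a,c}  FIRST[B]={a,b,c}  FIRST[C]={a,b,c}
iter 3: done
  FIRST[S]={a,b,c}  FIRST[A]={a,c}  FIRST[B]={a,b,c}  FIRST[C]={a,b,c}

FIRST(S) = ["a", "b", "c"]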